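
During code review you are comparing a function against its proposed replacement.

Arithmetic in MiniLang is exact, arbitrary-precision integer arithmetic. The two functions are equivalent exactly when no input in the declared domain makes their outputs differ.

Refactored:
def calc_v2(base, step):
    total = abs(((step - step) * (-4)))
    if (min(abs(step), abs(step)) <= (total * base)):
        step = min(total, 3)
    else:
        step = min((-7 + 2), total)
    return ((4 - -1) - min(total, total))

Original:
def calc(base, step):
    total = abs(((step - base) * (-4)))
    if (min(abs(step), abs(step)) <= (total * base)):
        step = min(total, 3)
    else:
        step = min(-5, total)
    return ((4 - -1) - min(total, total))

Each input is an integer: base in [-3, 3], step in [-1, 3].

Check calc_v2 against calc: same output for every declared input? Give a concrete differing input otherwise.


Not equivalent: base=-3, step=-1 separates them (-3 vs 5).
calc: total=8, then (min(abs(step), abs(step)) <= (total * base)) is false, then step=-5, then returns -3
calc_v2: total=0, then (min(abs(step), abs(step)) <= (total * base)) is false, then step=-5, then returns 5
verdict: not equivalent; witness: base=-3, step=-1


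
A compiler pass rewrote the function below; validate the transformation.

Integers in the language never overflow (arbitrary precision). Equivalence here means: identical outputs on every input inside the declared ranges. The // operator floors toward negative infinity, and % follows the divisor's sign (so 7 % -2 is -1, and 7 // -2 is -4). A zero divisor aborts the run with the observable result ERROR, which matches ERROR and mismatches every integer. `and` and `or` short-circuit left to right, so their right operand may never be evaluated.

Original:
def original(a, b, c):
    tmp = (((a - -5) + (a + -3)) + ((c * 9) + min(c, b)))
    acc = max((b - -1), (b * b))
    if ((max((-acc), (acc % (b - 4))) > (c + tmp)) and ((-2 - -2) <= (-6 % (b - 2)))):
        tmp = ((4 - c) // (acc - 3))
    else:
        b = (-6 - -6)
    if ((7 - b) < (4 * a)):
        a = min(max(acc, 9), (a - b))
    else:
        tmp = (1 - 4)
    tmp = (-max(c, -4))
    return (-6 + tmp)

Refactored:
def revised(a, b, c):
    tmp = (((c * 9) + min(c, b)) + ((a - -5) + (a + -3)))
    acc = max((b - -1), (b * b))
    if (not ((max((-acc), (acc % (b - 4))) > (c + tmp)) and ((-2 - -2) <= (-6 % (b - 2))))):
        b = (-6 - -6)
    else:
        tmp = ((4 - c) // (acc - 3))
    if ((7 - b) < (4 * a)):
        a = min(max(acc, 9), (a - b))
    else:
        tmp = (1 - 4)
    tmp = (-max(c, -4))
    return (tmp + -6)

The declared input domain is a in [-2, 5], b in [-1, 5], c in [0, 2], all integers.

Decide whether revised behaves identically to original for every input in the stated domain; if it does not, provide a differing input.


Side by side, the visible changes include: boolean connective usage differs.
Spot check at a=2, b=0, c=2 — original: tmp=24, then acc=1, then ((max((-acc), (acc % (b - 4))) > (c + tmp)) and ((-2 - -2) <= (-6 % (b - 2)))) is false, then b=0, then ((7 - b) < (4 * a)) is true, then a=2, then tmp=-2, then returns -8. revised: tmp=24, then acc=1, then (not ((max((-acc), (acc % (b - 4))) > (c + tmp)) and ((-2 - -2) <= (-6 % (b - 2))))) is true, then b=0, then ((7 - b) < (4 * a)) is true, then a=2, then tmp=-2, then returns -8. Both give -8.
Across all 168 domain points the two functions coincide.
verdict: equivalent


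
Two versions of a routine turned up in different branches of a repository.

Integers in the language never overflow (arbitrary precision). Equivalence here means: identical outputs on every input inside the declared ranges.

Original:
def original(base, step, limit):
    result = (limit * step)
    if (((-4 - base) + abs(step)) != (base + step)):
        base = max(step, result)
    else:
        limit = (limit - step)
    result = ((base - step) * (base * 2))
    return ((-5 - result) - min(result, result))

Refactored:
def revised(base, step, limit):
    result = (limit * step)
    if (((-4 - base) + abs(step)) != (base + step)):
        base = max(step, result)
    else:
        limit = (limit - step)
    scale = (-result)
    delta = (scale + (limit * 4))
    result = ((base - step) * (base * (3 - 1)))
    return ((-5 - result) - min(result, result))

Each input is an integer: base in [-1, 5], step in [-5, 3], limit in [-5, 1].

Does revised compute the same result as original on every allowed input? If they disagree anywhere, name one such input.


The two are interchangeable: constant usage differs, and local variable names differ, and statement counts differ, and arithmetic usage differs, and every declared input agrees.
Spot check at base=0, step=2, limit=0 — original: result becomes 0; next (((-4 - base) + abs(step)) != (base + step)) evaluates to true; next base becomes 2; next result becomes 0; next final value -5. revised: result becomes 0; next (((-4 - base) + abs(step)) != (base + step)) evaluates to true; next base becomes 2; next scale becomes 0; next delta becomes 0; next result becomes 0; next final value -5. Both give -5.
Checked all 441 inputs in the declared domain: the outputs agree on every one.
verdict: equivalent


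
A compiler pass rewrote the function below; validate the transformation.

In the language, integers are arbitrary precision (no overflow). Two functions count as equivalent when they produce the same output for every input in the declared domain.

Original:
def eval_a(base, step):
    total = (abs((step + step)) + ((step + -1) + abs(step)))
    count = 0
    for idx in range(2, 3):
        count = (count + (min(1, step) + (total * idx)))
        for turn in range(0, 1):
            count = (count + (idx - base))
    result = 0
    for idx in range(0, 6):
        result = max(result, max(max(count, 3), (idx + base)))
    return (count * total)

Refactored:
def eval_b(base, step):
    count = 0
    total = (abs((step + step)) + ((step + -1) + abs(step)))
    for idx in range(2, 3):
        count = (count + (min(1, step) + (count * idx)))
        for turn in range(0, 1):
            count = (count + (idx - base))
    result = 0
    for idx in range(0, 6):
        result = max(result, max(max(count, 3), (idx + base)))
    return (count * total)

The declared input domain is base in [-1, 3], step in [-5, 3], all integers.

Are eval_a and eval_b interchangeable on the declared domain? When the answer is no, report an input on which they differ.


Consider the input base=-1, step=-5.
eval_a: total becomes 9; next count becomes 0; next at idx=2:; next count becomes 13; next at turn=0:; next count becomes 16; next result becomes 0; next at idx=0:; next result becomes 16; next at idx=1:; next result becomes 16; next at idx=2:; next result becomes 16; next at idx=3:; next result becomes 16; next at idx=4:; next result becomes 16; next at idx=5:; next result becomes 16; next final value 144
eval_b: count becomes 0; next total becomes 9; next at idx=2:; next count becomes -5; next at turn=0:; next count becomes -2; next result becomes 0; next at idx=0:; next result becomes 3; next at idx=1:; next result becomes 3; next at idx=2:; next result becomes 3; next at idx=3:; next result becomes 3; next at idx=4:; next result becomes 3; next at idx=5:; next result becomes 4; next final value -18
144 and -18 differ, so these are not the same function on this domain.
verdict: not equivalent; witness: base=-1, step=-5


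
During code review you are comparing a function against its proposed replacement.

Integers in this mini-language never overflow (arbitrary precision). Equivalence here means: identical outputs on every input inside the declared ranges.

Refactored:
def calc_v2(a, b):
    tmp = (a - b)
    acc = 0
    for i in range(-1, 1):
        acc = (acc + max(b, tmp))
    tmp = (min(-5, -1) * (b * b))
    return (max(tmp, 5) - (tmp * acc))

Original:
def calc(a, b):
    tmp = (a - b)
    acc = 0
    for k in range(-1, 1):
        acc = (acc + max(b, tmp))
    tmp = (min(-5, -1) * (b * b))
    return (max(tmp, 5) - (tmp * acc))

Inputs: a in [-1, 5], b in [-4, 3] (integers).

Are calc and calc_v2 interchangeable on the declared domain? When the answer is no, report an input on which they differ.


Equivalent — the differences include local variable names differ, yet no declared input distinguishes the two.
Spot check at a=-1, b=3 — calc: tmp := -4 | acc := 0 | iter k=-1: | acc := 3 | iter k=0: | acc := 6 | tmp := -45 | result 275. calc_v2: tmp := -4 | acc := 0 | iter i=-1: | acc := 3 | iter i=0: | acc := 6 | tmp := -45 | result 275. Both give 275.
Across all 56 domain points the two functions coincide.
verdict: equivalent


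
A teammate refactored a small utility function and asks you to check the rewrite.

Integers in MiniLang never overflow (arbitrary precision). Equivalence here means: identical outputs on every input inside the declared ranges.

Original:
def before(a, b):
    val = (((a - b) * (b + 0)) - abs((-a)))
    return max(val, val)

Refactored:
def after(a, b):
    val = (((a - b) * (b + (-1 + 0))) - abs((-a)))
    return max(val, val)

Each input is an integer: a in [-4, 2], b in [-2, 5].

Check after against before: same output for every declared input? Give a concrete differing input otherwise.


Consider the input a=-4, b=-2.
before: val = 0; return 0
after: val = 2; return 2
0 against 2: the behavior changed.
verdict: not equivalent; witness: a=-4, b=-2


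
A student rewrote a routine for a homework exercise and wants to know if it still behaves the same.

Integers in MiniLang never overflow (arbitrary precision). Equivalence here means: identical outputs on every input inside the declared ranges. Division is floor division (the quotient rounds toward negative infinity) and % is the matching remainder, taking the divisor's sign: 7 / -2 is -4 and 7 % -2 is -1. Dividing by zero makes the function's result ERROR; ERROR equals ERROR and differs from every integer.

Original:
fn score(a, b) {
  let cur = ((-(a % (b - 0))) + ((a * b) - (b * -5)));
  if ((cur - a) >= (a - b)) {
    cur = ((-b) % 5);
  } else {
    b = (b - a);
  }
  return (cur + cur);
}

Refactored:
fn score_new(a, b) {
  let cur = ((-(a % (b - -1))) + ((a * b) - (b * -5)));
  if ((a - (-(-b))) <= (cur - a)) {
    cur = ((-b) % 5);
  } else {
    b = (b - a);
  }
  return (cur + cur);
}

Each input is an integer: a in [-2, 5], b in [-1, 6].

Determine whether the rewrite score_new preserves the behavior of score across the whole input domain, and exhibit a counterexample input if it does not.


The rewrite breaks on a=-2, b=-1, where the results are 2 and ERROR.
score: cur := -3 | ((cur - a) >= (a - b)): true | cur := 1 | result 2
score_new: divide-by-zero, output ERROR
verdict: not equivalent; witness: a=-2, b=-1


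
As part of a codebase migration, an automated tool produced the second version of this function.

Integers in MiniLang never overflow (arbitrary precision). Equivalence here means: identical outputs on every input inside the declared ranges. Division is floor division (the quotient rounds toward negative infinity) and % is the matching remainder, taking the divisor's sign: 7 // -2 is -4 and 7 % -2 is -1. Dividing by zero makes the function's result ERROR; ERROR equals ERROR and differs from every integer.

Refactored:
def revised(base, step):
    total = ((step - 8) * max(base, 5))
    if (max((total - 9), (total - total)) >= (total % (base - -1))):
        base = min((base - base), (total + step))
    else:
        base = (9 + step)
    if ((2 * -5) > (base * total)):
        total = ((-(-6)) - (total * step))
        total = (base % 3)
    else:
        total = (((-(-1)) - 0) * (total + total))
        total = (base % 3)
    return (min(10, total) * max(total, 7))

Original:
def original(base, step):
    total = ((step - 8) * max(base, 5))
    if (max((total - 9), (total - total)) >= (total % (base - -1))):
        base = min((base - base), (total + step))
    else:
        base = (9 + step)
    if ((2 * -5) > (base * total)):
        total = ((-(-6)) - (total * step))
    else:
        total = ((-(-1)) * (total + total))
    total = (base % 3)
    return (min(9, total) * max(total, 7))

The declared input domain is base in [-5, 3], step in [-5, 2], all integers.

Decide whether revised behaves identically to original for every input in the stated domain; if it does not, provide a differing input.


The one real change (`9` became `10`) has no effect anywhere in the declared ranges; all 72 inputs agree.
verdict: equivalent


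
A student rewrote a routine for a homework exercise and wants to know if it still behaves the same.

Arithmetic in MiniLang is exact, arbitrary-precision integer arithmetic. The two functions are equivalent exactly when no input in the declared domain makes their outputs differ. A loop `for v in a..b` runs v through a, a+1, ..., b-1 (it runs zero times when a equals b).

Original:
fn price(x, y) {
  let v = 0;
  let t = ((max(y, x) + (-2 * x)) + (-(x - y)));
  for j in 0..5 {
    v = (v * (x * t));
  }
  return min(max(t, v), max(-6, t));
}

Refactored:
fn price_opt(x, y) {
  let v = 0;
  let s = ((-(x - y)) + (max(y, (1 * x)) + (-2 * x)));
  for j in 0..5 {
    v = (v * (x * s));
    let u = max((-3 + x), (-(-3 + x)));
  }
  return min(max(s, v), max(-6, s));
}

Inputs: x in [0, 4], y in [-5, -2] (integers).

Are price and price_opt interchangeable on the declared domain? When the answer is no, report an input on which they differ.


The two are interchangeable: arithmetic usage differs; statement counts differ; min/max/abs usage differs; local variable names differ; constant usage differs, and every declared input agrees.
One worked example (x=0, y=-3) — price: v := 0 | t := -3 | iter j=0: | v := 0 | iter j=1: | v := 0 | iter j=2: | v := 0 | iter j=3: | v := 0 | iter j=4: | v := 0 | result -3; price_opt: v := 0 | s := -3 | iter j=0: | v := 0 | u := 3 | iter j=1: | v := 0 | u := 3 | iter j=2: | v := 0 | u := 3 | iter j=3: | v := 0 | u := 3 | iter j=4: | v := 0 | u := 3 | result -3; agreement on -3.
Across all 20 domain points the two functions coincide.
verdict: equivalent


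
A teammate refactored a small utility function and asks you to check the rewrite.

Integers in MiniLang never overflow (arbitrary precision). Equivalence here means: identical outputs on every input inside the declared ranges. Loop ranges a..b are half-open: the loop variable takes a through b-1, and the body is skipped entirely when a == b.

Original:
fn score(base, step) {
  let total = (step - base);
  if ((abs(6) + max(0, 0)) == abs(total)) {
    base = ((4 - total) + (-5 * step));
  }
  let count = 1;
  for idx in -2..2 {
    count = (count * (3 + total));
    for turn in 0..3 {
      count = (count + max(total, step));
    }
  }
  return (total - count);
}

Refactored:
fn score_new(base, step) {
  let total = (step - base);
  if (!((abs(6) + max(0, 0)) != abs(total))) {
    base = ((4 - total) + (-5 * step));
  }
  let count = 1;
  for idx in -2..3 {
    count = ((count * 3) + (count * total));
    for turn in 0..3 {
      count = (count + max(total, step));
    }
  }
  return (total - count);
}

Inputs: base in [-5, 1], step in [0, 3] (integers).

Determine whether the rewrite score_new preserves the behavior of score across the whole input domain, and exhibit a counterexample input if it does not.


Run the pair on base=-5, step=0.
score: total = 5; ((abs(6) + max(0, 0)) == abs(total)) -> false; count = 1; [idx=-2]; count = 8; [turn=0]; count = 13; [turn=1]; count = 18; [turn=2]; count = 23; [idx=-1]; count = 184; [turn=0]; count = 189; [turn=1]; count = 194; [turn=2]; count = 199; [idx=0]; count = 1592; [turn=0]; count = 1597; [turn=1]; count = 1602; [turn=2]; count = 1607; [idx=1]; count = 12856; [turn=0]; count = 12861; [turn=1]; count = 12866; [turn=2]; count = 12871; return -12866
score_new: total = 5; (!((abs(6) + max(0, 0)) != abs(total))) -> false; count = 1; [idx=-2]; count = 8; [turn=0]; count = 13; [turn=1]; count = 18; [turn=2]; count = 23; [idx=-1]; count = 184; [turn=0]; count = 189; [turn=1]; count = 194; [turn=2]; count = 199; [idx=0]; count = 1592; [turn=0]; count = 1597; [turn=1]; count = 1602; [turn=2]; count = 1607; [idx=1]; count = 12856; [turn=0]; count = 12861; [turn=1]; count = 12866; [turn=2]; count = 12871; [idx=2]; count = 102968; [turn=0]; count = 102973; [turn=1]; count = 102978; [turn=2]; count = 102983; return -102978
-12866 != -102978, so the rewrite changes behavior.
verdict: not equivalent; witness: base=-5, step=0


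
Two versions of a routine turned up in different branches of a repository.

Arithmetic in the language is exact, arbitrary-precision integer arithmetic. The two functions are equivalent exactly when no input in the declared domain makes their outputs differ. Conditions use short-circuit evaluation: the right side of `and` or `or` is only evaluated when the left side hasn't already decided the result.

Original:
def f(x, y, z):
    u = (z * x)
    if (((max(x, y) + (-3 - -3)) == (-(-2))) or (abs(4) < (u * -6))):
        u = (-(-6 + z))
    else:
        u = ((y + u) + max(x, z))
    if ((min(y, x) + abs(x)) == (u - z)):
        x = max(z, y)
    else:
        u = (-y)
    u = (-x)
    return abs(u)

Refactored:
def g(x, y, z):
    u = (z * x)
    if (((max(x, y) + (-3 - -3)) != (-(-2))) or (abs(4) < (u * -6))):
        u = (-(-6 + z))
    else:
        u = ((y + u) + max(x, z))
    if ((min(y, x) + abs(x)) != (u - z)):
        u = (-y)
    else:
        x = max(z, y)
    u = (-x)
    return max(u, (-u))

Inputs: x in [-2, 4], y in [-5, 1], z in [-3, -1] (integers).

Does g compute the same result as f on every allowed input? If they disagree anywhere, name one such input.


Run the pair on x=-2, y=-5, z=-1.
f: u=2, then (((max(x, y) + (-3 - -3)) == (-(-2))) or (abs(4) < (u * -6))) is false, then u=-4, then ((min(y, x) + abs(x)) == (u - z)) is true, then x=-1, then u=1, then returns 1
g: u=2, then (((max(x, y) + (-3 - -3)) != (-(-2))) or (abs(4) < (u * -6))) is true, then u=7, then ((min(y, x) + abs(x)) != (u - z)) is true, then u=5, then u=2, then returns 2
1 != 2, so the rewrite changes behavior.
verdict: not equivalent; witness: x=-2, y=-5, z=-1


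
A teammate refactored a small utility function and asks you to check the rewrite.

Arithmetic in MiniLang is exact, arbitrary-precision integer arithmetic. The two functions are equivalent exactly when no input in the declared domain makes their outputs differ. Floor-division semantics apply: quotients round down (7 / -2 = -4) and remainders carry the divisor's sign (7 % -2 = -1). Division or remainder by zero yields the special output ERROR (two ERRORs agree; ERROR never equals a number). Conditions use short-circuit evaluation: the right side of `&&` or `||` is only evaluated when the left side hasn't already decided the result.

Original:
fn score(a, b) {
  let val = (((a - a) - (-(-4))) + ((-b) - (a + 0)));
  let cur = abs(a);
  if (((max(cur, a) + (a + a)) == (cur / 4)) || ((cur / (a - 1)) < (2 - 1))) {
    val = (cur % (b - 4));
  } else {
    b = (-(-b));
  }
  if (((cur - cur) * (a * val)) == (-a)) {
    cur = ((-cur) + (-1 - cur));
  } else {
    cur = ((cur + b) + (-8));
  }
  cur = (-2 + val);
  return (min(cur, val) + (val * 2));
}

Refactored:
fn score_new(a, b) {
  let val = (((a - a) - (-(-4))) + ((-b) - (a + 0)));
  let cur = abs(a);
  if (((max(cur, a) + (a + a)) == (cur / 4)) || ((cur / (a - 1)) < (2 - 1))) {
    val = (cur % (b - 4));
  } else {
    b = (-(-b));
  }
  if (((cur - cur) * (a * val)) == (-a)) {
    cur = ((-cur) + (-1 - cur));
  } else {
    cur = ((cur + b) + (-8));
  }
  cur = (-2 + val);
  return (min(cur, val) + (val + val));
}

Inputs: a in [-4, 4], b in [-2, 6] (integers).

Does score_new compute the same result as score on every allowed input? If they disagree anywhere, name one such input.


Reading the diff, among the changes: arithmetic usage differs; also constant usage differs.
Tracing a=-4, b=5: score: val becomes -5; next cur becomes 4; next (((max(cur, a) + (a + a)) == (cur / 4)) || ((cur / (a - 1)) < (2 - 1))) evaluates to true; next val becomes 0; next (((cur - cur) * (a * val)) == (-a)) evaluates to false; next cur becomes 1; next cur becomes -2; next final value -2 | score_new: val becomes -5; next cur becomes 4; next (((max(cur, a) + (a + a)) == (cur / 4)) || ((cur / (a - 1)) < (2 - 1))) evaluates to true; next val becomes 0; next (((cur - cur) * (a * val)) == (-a)) evaluates to false; next cur becomes 1; next cur becomes -2; next final value -2 — matching result -2.
Across all 81 domain points the two functions coincide.
verdict: equivalent


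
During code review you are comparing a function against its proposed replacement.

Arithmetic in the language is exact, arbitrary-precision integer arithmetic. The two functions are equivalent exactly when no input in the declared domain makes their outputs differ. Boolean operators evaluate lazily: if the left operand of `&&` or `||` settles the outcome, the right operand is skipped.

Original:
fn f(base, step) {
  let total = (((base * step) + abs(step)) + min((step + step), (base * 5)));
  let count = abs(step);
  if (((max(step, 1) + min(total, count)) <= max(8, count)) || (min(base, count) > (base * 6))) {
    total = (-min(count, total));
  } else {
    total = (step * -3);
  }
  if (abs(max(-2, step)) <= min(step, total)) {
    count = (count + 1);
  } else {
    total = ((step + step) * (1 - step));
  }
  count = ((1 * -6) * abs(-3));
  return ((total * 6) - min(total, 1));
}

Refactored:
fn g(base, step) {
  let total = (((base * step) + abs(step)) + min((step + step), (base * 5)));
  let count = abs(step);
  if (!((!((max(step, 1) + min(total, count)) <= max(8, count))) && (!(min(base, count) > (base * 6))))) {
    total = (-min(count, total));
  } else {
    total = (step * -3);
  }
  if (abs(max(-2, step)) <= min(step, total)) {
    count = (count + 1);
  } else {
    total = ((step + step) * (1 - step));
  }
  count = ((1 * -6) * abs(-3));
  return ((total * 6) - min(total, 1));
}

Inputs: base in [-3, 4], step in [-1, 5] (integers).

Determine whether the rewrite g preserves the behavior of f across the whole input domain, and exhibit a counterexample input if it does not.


Equivalent — the differences include boolean connective usage differs, yet no declared input distinguishes the two.
One worked example (base=-3, step=0) — f: total = -15; count = 0; (((max(step, 1) + min(total, count)) <= max(8, count)) || (min(base, count) > (base * 6))) -> true; total = 15; (abs(max(-2, step)) <= min(step, total)) -> true; count = 1; count = -18; return 89; g: total = -15; count = 0; (!((!((max(step, 1) + min(total, count)) <= max(8, count))) && (!(min(base, count) > (base * 6))))) -> true; total = 15; (abs(max(-2, step)) <= min(step, total)) -> true; count = 1; count = -18; return 89; agreement on 89.
Checked all 56 inputs in the declared domain: the outputs agree on every one.
verdict: equivalent


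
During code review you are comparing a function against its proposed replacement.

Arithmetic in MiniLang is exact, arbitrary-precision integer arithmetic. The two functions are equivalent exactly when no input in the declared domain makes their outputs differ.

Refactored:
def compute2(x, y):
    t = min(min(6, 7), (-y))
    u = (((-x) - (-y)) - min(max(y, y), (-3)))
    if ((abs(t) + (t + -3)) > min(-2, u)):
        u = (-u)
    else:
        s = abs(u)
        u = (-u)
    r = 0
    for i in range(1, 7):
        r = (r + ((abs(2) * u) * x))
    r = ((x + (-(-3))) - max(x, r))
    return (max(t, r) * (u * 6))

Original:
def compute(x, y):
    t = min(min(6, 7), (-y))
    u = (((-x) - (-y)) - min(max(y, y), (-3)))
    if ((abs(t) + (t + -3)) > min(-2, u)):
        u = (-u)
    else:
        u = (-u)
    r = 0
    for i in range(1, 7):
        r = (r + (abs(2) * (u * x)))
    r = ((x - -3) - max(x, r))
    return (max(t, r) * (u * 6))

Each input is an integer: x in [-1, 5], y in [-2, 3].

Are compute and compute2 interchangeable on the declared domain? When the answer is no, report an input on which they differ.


Differences: statement counts differ; also min/max/abs usage differs; also local variable names differ; also arithmetic usage differs — yet all 42 inputs agree.
verdict: equivalent


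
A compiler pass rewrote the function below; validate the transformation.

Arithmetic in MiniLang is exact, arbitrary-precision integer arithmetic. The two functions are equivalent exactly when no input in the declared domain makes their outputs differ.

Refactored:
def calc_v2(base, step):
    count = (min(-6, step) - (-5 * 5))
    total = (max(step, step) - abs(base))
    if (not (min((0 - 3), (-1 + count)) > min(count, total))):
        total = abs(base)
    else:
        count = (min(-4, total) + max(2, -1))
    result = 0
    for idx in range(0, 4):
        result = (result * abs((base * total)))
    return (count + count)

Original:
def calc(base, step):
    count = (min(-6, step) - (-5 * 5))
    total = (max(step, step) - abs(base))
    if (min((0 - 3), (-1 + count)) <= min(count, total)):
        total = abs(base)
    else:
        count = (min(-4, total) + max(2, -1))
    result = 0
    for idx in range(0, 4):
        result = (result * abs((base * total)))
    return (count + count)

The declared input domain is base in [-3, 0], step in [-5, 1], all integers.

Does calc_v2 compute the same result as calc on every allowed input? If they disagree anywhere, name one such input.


The two are interchangeable: boolean connective usage differs; and comparison usage differs, and every declared input agrees.
Spot check at base=0, step=-4 — calc: count becomes 19; next total becomes -4; next (min((0 - 3), (-1 + count)) <= min(count, total)) evaluates to false; next count becomes -2; next result becomes 0; next at idx=0:; next result becomes 0; next at idx=1:; next result becomes 0; next at idx=2:; next result becomes 0; next at idx=3:; next result becomes 0; next final value -4. calc_v2: count becomes 19; next total becomes -4; next (not (min((0 - 3), (-1 + count)) > min(count, total))) evaluates to false; next count becomes -2; next result becomes 0; next at idx=0:; next result becomes 0; next at idx=1:; next result becomes 0; next at idx=2:; next result becomes 0; next at idx=3:; next result becomes 0; next final value -4. Both give -4.
Checked all 28 inputs in the declared domain: the outputs agree on every one.
verdict: equivalent


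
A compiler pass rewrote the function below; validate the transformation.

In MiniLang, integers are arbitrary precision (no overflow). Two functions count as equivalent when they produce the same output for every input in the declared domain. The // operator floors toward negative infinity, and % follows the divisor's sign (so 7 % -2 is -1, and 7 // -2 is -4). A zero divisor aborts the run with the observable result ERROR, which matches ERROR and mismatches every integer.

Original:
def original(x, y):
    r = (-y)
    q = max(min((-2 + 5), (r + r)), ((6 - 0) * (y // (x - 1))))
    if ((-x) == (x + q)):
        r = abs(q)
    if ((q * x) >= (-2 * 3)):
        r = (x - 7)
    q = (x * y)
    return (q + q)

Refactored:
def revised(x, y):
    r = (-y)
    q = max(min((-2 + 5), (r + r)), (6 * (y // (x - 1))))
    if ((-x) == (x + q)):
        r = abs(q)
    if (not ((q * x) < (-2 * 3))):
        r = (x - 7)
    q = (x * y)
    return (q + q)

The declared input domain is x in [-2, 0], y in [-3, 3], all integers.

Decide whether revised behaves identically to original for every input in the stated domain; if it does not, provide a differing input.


The two are interchangeable: arithmetic usage differs, comparison usage differs, boolean connective usage differs, constant usage differs, and every declared input agrees.
As a probe, take x=-1, y=-1: original runs r := 1 | q := 2 | ((-x) == (x + q)): true | r := 2 | ((q * x) >= (-2 * 3)): true | r := -8 | q := 1 | result 2; revised runs r := 1 | q := 2 | ((-x) == (x + q)): true | r := 2 | (not ((q * x) < (-2 * 3))): true | r := -8 | q := 1 | result 2; both end at 2.
Checked all 21 inputs in the declared domain: the outputs agree on every one.
verdict: equivalent


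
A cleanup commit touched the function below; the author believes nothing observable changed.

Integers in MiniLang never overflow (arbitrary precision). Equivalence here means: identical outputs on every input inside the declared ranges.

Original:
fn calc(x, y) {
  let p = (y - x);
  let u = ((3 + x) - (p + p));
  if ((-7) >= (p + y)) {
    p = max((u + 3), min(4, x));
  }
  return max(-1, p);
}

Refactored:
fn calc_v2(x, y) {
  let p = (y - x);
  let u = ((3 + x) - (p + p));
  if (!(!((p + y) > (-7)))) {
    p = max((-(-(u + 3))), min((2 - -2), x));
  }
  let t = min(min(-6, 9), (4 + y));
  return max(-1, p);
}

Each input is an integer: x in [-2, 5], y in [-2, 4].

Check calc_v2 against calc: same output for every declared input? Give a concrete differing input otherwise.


Consider the input x=-2, y=-2.
calc: p = 0; u = 1; ((-7) >= (p + y)) -> false; return 0
calc_v2: p = 0; u = 1; (!(!((p + y) > (-7)))) -> true; p = 4; t = -6; return 4
0 and 4 differ, so these are not the same function on this domain.
verdict: not equivalent; witness: x=-2, y=-2


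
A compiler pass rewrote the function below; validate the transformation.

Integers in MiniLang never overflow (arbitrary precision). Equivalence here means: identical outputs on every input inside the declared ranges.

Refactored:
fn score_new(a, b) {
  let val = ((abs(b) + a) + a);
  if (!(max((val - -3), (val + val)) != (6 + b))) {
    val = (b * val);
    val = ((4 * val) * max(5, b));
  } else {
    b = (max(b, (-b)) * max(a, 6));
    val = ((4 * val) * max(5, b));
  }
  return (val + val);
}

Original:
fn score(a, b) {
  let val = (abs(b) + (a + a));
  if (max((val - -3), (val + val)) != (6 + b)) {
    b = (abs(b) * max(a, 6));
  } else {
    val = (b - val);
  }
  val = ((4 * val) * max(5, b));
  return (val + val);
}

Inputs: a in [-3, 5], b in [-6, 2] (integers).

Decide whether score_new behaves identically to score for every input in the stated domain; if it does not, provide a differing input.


Run the pair on a=1, b=2.
score: val = 4; (max((val - -3), (val + val)) != (6 + b)) -> false; val = -2; val = -40; return -80
score_new: val = 4; (!(max((val - -3), (val + val)) != (6 + b))) -> true; val = 8; val = 160; return 320
-80 vs 320 — the two versions disagree here.
verdict: not equivalent; witness: a=1, b=2


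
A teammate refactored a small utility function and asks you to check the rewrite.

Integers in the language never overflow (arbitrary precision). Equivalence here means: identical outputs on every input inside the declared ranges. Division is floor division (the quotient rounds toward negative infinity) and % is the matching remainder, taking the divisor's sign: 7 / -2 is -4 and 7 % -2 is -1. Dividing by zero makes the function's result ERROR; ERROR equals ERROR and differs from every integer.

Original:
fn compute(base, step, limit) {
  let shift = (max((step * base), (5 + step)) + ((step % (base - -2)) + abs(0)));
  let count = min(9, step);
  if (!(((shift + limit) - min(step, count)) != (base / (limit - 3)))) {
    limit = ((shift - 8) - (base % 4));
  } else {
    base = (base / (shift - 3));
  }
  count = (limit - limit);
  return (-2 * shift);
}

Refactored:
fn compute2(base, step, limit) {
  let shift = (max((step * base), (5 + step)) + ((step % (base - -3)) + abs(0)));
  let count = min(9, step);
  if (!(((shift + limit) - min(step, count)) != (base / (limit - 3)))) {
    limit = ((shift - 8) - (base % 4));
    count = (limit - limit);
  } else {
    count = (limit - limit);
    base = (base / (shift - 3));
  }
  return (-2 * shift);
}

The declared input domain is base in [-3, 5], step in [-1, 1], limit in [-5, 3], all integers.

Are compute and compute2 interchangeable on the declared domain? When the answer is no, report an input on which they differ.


Run the pair on base=-3, step=-1, limit=-5.
compute: shift := 4 | count := -1 | (!(((shift + limit) - min(step, count)) != (base / (limit - 3)))): true | limit := -5 | count := 0 | result -8
compute2: divide-by-zero, output ERROR
-8 vs ERROR — the two versions disagree here.
verdict: not equivalent; witness: base=-3, step=-1, limit=-5


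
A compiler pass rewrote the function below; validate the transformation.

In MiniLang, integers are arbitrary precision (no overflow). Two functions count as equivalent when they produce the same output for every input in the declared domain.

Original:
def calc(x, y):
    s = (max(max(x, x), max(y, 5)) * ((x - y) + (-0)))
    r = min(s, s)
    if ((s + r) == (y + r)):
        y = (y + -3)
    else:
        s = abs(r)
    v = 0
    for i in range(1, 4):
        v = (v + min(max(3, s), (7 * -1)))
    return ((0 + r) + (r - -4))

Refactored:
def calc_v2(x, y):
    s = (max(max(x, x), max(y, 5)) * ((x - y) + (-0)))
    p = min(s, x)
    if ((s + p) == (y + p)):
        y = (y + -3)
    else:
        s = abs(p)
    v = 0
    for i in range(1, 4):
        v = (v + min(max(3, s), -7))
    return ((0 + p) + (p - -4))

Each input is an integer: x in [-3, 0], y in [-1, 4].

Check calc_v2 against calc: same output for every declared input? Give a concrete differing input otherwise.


Not equivalent: x=-1, y=-1 separates them (4 vs 2).
calc: s becomes 0; next r becomes 0; next ((s + r) == (y + r)) evaluates to false; next s becomes 0; next v becomes 0; next at i=1:; next v becomes -7; next at i=2:; next v becomes -14; next at i=3:; next v becomes -21; next final value 4
calc_v2: s becomes 0; next p becomes -1; next ((s + p) == (y + p)) evaluates to false; next s becomes 1; next v becomes 0; next at i=1:; next v becomes -7; next at i=2:; next v becomes -14; next at i=3:; next v becomes -21; next final value 2
verdict: not equivalent; witness: x=-1, y=-1


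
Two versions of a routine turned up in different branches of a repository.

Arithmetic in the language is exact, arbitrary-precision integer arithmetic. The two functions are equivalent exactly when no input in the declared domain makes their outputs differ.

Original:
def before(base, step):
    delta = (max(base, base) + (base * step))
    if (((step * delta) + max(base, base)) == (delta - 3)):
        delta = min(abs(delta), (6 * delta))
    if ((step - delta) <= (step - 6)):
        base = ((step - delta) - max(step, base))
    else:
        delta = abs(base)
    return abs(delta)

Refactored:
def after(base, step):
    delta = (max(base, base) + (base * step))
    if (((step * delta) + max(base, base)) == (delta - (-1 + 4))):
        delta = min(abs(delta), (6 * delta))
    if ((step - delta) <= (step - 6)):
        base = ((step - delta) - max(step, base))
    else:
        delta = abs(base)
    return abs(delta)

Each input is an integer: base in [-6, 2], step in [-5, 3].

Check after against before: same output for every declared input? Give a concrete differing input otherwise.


Comparing the listings, the differences include: arithmetic usage differs; constant usage differs.
Spot check at base=-4, step=0 — before: delta becomes -4; next (((step * delta) + max(base, base)) == (delta - 3)) evaluates to false; next ((step - delta) <= (step - 6)) evaluates to false; next delta becomes 4; next final value 4. after: delta becomes -4; next (((step * delta) + max(base, base)) == (delta - (-1 + 4))) evaluates to false; next ((step - delta) <= (step - 6)) evaluates to false; next delta becomes 4; next final value 4. Both give 4.
Sweeping the whole domain (81 inputs) finds no disagreement.
verdict: equivalent


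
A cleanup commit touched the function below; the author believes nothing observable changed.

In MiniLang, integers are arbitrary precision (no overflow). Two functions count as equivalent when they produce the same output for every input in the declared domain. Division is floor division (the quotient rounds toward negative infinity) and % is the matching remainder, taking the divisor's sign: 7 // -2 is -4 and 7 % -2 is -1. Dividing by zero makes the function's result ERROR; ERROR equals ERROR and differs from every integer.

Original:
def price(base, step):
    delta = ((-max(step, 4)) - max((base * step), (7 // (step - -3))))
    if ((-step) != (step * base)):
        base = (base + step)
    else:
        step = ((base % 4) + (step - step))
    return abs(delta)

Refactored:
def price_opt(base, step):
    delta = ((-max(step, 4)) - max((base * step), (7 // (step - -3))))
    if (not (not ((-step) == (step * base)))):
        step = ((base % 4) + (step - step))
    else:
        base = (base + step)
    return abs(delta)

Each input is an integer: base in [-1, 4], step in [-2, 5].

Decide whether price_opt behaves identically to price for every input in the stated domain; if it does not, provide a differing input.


Changes here: boolean connective usage differs; comparison usage differs; the full 48-point sweep finds no disagreement.
verdict: equivalent


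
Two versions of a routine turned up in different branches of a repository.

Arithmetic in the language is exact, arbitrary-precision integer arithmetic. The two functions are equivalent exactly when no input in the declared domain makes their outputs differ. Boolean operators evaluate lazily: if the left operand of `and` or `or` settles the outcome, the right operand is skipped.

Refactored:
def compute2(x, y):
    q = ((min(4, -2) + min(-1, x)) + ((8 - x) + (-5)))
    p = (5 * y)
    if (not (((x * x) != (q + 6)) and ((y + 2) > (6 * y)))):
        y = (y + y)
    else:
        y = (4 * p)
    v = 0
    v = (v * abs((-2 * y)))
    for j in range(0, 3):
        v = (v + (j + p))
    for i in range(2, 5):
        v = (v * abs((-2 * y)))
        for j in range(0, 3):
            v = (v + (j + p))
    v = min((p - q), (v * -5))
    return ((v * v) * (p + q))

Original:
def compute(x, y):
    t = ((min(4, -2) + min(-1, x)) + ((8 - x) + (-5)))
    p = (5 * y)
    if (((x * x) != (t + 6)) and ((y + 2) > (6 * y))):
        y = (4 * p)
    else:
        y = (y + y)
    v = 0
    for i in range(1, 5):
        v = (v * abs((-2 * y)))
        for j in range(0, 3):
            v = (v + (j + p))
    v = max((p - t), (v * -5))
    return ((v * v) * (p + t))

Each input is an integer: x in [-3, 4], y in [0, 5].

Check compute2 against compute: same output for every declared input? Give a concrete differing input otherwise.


Evaluate both at x=-3, y=0.
compute: t becomes 1; next p becomes 0; next (((x * x) != (t + 6)) and ((y + 2) > (6 * y))) evaluates to true; next y becomes 0; next v becomes 0; next at i=1:; next v becomes 0; next at j=0:; next v becomes 0; next at j=1:; next v becomes 1; next at j=2:; next v becomes 3; next at i=2:; next v becomes 0; next at j=0:; next v becomes 0; next at j=1:; next v becomes 1; next at j=2:; next v becomes 3; next at i=3:; next v becomes 0; next at j=0:; next v becomes 0; next at j=1:; next v becomes 1; next at j=2:; next v becomes 3; next at i=4:; next v becomes 0; next at j=0:; next v becomes 0; next at j=1:; next v becomes 1; next at j=2:; next v becomes 3; next v becomes -1; next final value 1
compute2: q becomes 1; next p becomes 0; next (not (((x * x) != (q + 6)) and ((y + 2) > (6 * y)))) evaluates to false; next y becomes 0; next v becomes 0; next v becomes 0; next at j=0:; next v becomes 0; next at j=1:; next v becomes 1; next at j=2:; next v becomes 3; next at i=2:; next v becomes 0; next at j=0:; next v becomes 0; next at j=1:; next v becomes 1; next at j=2:; next v becomes 3; next at i=3:; next v becomes 0; next at j=0:; next v becomes 0; next at j=1:; next v becomes 1; next at j=2:; next v becomes 3; next at i=4:; next v becomes 0; next at j=0:; next v becomes 0; next at j=1:; next v becomes 1; next at j=2:; next v becomes 3; next v becomes -15; next final value 225
1 against 225: the behavior changed.
verdict: not equivalent; witness: x=-3, y=0


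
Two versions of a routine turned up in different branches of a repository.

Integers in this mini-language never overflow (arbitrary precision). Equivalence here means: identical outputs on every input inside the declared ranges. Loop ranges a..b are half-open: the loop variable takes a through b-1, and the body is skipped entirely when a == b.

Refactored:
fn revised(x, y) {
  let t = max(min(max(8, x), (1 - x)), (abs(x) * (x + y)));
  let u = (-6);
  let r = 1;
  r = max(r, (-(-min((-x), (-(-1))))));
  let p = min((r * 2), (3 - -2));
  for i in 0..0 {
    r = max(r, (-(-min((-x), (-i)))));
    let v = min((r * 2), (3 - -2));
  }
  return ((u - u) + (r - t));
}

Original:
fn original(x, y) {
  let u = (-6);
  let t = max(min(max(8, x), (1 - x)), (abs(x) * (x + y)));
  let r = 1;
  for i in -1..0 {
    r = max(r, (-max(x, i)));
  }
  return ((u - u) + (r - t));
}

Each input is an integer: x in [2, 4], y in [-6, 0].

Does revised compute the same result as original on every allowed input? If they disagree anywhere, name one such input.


Differences: arithmetic usage differs, local variable names differ, statement counts differ, constant usage differs, min/max/abs usage differs, loop structure differs — yet all 21 inputs agree.
verdict: equivalent
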